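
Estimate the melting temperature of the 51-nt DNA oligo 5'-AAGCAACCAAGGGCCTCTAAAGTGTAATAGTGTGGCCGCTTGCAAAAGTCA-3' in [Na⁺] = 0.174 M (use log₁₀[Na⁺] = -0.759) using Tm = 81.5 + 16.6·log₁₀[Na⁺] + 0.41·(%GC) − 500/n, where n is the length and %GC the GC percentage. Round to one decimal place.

78.4°C

Length n = 51. Scanning the sequence gives C=11, T=10, G=13, A=17.
G+C = 24, so %GC = 24/51 × 100 = 47.059%
Salt term: 16.6 × (-0.759) = -12.599
GC term: 0.41 × 47.059 = 19.294; length term: −500/51 = −9.804
Tm = 81.5 + (-12.599) + 19.294 − 9.804 = 78.391 → 78.4°C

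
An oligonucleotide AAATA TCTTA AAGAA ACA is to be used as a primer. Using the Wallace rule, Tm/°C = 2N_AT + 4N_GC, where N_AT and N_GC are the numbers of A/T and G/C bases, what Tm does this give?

42°C

Counting bases: T=4, A=11, G=1, C=2
AT pairs contribute 15, GC pairs contribute 3.
Tm = 2(15) + 4(3) = 30 + 12 = 42°C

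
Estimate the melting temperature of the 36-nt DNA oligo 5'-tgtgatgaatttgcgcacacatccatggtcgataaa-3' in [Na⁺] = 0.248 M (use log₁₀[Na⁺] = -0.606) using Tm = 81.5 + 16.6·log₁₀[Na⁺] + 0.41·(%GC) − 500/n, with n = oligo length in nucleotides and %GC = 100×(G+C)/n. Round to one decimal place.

Length n = 36. Scanning the sequence gives A=11, G=8, T=10, C=7.
G+C = 15, so %GC = 15/36 × 100 = 41.667%
Salt term: 16.6 × (-0.606) = -10.06
GC term: 0.41 × 41.667 = 17.083; length term: −500/36 = −13.889
Tm = 81.5 + (-10.06) + 17.083 − 13.889 = 74.634 → 74.6°C

74.6°C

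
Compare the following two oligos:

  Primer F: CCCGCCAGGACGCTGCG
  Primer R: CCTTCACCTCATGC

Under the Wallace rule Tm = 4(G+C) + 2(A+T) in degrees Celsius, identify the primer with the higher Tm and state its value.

Primer F: A+T=3, G+C=14 → Tm = 2(3)+4(14) = 62°C
Primer R: A+T=6, G+C=8 → Tm = 2(6)+4(8) = 44°C
62°C vs 44°C → primer F is higher.

Primer F, 62°C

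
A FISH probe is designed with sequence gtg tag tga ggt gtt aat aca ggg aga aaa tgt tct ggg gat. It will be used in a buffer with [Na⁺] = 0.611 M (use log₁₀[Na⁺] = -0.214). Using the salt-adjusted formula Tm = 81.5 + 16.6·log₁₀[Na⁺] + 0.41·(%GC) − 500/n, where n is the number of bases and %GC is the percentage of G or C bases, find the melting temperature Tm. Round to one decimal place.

Length n = 42. Base counts: G=16, T=12, A=12, C=2
G+C = 18, so %GC = 18/42 × 100 = 42.857%
Salt term: 16.6 × (-0.214) = -3.552
GC term: 0.41 × 42.857 = 17.571; length term: −500/42 = −11.905
Tm = 81.5 + (-3.552) + 17.571 − 11.905 = 83.614 → 83.6°C

83.6°C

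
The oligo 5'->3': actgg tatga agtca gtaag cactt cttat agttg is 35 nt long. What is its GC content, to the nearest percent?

Base counts: G=8, T=12, A=10, C=5
G+C = 8 + 5 = 13 out of 35 bases
%GC = 13/35 × 100 = 37.14% ≈ 37%

37%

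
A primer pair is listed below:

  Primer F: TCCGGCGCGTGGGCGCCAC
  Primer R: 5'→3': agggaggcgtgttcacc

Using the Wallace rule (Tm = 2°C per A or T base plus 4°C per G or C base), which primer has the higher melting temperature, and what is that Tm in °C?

Primer F, 70°C

Primer F: A+T=3, G+C=16 → Tm = 2(3)+4(16) = 70°C
Primer R: A+T=6, G+C=11 → Tm = 2(6)+4(11) = 56°C
70°C vs 56°C → primer F is higher.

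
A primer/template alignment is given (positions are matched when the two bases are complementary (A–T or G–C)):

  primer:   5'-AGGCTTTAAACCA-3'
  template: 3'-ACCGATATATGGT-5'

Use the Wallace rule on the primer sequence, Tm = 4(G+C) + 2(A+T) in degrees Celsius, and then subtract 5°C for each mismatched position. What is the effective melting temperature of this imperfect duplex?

Primer base counts: A=5, T=3, G=2, C=3 → A+T=8, G+C=5
Perfect-match Tm = 2(8) + 4(5) = 16 + 20 = 36°C
Mismatches (positions where the bases are not complementary): 3 (at positions 1, 6, 9)
Effective Tm = 36 − 3×5 = 36 − 15 = 21°C

21°C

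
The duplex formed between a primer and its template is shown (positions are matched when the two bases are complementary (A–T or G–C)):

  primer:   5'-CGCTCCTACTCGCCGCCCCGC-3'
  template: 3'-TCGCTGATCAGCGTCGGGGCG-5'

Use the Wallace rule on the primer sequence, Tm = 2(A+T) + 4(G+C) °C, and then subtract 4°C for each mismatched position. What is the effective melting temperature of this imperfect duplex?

56°C

Primer base counts: A=1, T=3, G=4, C=13 → A+T=4, G+C=17
Perfect-match Tm = 2(4) + 4(17) = 8 + 68 = 76°C
Mismatches (positions where the bases are not complementary): 5 (at positions 1, 4, 5, 9, 14)
Effective Tm = 76 − 5×4 = 76 − 20 = 56°C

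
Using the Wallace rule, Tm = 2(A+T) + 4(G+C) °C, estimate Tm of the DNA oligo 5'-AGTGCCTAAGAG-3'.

T=2, A=4, C=2, G=4
So N_AT = 6 and N_GC = 6.
Tm = 2×6 + 4×6 = 36°C

36°C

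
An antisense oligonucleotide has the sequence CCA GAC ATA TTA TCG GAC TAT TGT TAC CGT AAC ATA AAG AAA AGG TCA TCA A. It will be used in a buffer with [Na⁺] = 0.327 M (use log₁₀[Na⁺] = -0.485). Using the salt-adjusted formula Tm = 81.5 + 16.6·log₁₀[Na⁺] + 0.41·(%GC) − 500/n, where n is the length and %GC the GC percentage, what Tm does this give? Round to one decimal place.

Length n = 52. Counting bases: C=10, T=13, G=8, A=21
G+C = 18, so %GC = 18/52 × 100 = 34.615%
Salt term: 16.6 × (-0.485) = -8.051
GC term: 0.41 × 34.615 = 14.192; length term: −500/52 = −9.615
Tm = 81.5 + (-8.051) + 14.192 − 9.615 = 78.026 → 78.0°C

78.0°C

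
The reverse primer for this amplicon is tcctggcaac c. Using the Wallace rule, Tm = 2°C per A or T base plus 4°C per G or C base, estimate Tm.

36°C

Base counts: G=2, T=2, C=5, A=2
A+T = 4, G+C = 7
Tm = 2×4 + 4×7 = 36°C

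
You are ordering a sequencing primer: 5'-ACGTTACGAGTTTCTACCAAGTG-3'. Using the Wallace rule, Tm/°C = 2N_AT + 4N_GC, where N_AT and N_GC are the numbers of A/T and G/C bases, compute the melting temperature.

G=5, T=7, C=5, A=6
So N_AT = 13 and N_GC = 10.
Tm = 4·10 + 2·13 = 40 + 26 = 66°C

66°C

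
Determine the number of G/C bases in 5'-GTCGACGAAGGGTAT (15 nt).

8

C=2, T=3, A=4, G=6
Total G or C: 6 + 2 = 8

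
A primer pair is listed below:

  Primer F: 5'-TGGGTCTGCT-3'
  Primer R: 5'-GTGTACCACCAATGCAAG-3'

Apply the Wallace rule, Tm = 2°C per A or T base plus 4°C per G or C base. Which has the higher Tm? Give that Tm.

Primer F: A+T=4, G+C=6 → Tm = 2(4)+4(6) = 32°C
Primer R: A+T=9, G+C=9 → Tm = 2(9)+4(9) = 54°C
32°C vs 54°C → primer R is higher.

Primer R, 54°C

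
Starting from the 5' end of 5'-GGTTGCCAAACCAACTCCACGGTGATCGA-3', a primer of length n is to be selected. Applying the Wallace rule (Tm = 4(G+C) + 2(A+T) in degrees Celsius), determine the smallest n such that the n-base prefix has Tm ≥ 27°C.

First 8 bases: GGTTGCCA → Tm = 26°C (< 27°C)
First 9 bases: GGTTGCCAA → Tm = 28°C (≥ 27°C)
Each additional base adds 2°C (A/T) or 4°C (G/C), so Tm is non-decreasing in n; n = 9 is the first length to reach 27°C.

n = 9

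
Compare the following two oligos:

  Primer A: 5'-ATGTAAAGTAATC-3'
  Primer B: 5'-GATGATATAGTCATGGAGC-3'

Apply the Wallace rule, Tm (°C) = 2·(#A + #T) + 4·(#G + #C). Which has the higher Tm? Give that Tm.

Primer B, 54°C

Primer A: A+T=10, G+C=3 → Tm = 2(10)+4(3) = 32°C
Primer B: A+T=11, G+C=8 → Tm = 2(11)+4(8) = 54°C
32°C vs 54°C → primer B is higher.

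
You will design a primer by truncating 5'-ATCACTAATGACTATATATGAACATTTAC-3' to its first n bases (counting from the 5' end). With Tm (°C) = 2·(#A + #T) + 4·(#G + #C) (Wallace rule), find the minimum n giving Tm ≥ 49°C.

n = 20

First 19 bases: ATCACTAATGACTATATAT → Tm = 46°C (< 49°C)
First 20 bases: ATCACTAATGACTATATATG → Tm = 50°C (≥ 49°C)
Each additional base adds 2°C (A/T) or 4°C (G/C), so Tm is non-decreasing in n; n = 20 is the first length to reach 49°C.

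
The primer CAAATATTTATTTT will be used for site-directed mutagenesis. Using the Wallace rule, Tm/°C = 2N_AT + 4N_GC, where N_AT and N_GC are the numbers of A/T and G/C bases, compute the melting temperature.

A=5, G=0, T=8, C=1
AT pairs contribute 13, GC pairs contribute 1.
Tm = 4·1 + 2·13 = 4 + 26 = 30°C

30°C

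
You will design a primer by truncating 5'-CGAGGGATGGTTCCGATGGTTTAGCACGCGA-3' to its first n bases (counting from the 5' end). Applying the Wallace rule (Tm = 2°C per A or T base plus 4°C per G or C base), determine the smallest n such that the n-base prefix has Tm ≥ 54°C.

First 16 bases: CGAGGGATGGTTCCGA → Tm = 52°C (< 54°C)
First 17 bases: CGAGGGATGGTTCCGAT → Tm = 54°C (≥ 54°C)
Since every base adds ≥2°C, Tm only increases with n, so the threshold is first crossed at n = 17.

n = 17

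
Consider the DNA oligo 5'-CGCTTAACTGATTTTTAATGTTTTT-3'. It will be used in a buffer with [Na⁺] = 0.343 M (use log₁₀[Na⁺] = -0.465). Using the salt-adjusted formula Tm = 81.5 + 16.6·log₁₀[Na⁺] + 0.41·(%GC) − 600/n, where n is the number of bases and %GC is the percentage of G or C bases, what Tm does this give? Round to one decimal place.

59.6°C

Length n = 25. Base counts: G=3, T=14, C=3, A=5
G+C = 6, so %GC = 6/25 × 100 = 24%
Salt term: 16.6 × (-0.465) = -7.719
GC term: 0.41 × 24 = 9.84; length term: −600/25 = −24
Tm = 81.5 + (-7.719) + 9.84 − 24 = 59.621 → 59.6°C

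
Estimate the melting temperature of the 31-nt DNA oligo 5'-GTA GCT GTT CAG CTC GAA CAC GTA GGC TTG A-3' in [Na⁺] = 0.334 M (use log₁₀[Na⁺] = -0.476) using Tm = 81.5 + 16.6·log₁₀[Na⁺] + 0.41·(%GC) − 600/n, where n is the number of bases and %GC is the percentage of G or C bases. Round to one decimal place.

75.4°C

Length n = 31. C=7, G=9, T=8, A=7
G+C = 16, so %GC = 16/31 × 100 = 51.613%
Salt term: 16.6 × (-0.476) = -7.902
GC term: 0.41 × 51.613 = 21.161; length term: −600/31 = −19.355
Tm = 81.5 + (-7.902) + 21.161 − 19.355 = 75.404 → 75.4°C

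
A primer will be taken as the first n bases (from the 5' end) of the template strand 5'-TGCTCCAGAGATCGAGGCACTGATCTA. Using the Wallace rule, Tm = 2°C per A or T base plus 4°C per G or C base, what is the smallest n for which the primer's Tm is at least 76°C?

First 24 bases: TGCTCCAGAGATCGAGGCACTGAT → Tm = 74°C (< 76°C)
First 25 bases: TGCTCCAGAGATCGAGGCACTGATC → Tm = 78°C (≥ 76°C)
Since every base adds ≥2°C, Tm only increases with n, so the threshold is first crossed at n = 25.

n = 25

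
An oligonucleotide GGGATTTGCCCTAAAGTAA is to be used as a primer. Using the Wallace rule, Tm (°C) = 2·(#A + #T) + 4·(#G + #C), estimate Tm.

Counting bases: A=6, G=5, T=5, C=3
So N_AT = 11 and N_GC = 8.
Tm = 4·8 + 2·11 = 32 + 22 = 54°C

54°C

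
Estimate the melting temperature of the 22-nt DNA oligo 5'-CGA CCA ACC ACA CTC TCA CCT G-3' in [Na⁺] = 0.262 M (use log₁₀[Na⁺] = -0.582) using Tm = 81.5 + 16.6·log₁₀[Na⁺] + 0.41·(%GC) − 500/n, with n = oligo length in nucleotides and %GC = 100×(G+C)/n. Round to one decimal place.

73.3°C

Length n = 22. Base counts: A=6, T=3, G=2, C=11
G+C = 13, so %GC = 13/22 × 100 = 59.091%
Salt term: 16.6 × (-0.582) = -9.661
GC term: 0.41 × 59.091 = 24.227; length term: −500/22 = −22.727
Tm = 81.5 + (-9.661) + 24.227 − 22.727 = 73.339 → 73.3°C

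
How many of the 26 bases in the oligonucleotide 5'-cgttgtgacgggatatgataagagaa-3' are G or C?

Counting bases: A=9, T=6, G=9, C=2
G+C = 9 + 2 = 11

11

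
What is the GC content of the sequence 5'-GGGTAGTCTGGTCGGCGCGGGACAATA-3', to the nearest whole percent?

Scanning the sequence gives G=12, A=5, T=5, C=5.
G+C = 12 + 5 = 17 out of 27 bases
%GC = 17/27 × 100 = 62.96% ≈ 63%

63%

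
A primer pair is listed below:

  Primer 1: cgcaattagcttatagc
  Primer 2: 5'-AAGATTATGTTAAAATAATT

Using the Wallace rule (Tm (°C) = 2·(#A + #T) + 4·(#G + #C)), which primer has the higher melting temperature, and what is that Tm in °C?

Primer 1, 48°C

Primer 1: A+T=10, G+C=7 → Tm = 2(10)+4(7) = 48°C
Primer 2: A+T=18, G+C=2 → Tm = 2(18)+4(2) = 44°C
48°C vs 44°C → primer 1 is higher.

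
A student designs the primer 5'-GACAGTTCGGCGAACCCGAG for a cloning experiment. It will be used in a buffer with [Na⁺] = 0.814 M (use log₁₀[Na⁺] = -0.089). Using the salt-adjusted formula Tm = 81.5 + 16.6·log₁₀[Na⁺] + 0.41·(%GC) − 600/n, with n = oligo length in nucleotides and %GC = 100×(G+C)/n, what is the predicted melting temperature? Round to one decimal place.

Length n = 20. G=7, C=6, T=2, A=5
G+C = 13, so %GC = 13/20 × 100 = 65%
Salt term: 16.6 × (-0.089) = -1.477
GC term: 0.41 × 65 = 26.65; length term: −600/20 = −30
Tm = 81.5 + (-1.477) + 26.65 − 30 = 76.673 → 76.7°C

76.7°C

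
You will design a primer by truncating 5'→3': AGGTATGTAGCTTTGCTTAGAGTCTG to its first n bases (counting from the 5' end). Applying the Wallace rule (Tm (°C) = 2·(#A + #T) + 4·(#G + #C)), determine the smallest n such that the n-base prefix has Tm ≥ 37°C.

First 13 bases: AGGTATGTAGCTT → Tm = 36°C (< 37°C)
First 14 bases: AGGTATGTAGCTTT → Tm = 38°C (≥ 37°C)
Since every base adds ≥2°C, Tm only increases with n, so the threshold is first crossed at n = 14.

n = 14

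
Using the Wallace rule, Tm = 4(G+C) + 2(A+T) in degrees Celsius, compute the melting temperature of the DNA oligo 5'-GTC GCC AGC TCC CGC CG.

62°C

Counting bases: A=1, C=9, G=5, T=2
AT pairs contribute 3, GC pairs contribute 14.
Tm = 2×3 + 4×14 = 62°C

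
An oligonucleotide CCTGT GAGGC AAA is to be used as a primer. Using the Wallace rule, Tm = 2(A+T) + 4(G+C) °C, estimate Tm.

Scanning the sequence gives T=2, C=3, G=4, A=4.
AT pairs contribute 6, GC pairs contribute 7.
Tm = 2(6) + 4(7) = 12 + 28 = 40°C

40°C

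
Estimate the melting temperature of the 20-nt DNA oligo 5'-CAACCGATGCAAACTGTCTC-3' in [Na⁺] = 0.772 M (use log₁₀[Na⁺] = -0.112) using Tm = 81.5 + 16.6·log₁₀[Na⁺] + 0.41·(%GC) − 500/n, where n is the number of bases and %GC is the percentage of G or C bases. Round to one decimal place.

75.1°C

Length n = 20. Scanning the sequence gives C=7, A=6, G=3, T=4.
G+C = 10, so %GC = 10/20 × 100 = 50%
Salt term: 16.6 × (-0.112) = -1.859
GC term: 0.41 × 50 = 20.5; length term: −500/20 = −25
Tm = 81.5 + (-1.859) + 20.5 − 25 = 75.141 → 75.1°C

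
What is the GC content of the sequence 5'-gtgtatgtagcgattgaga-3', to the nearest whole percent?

T=6, C=1, A=5, G=7
G+C = 7 + 1 = 8 out of 19 bases
%GC = 8/19 × 100 = 42.11% ≈ 42%

42%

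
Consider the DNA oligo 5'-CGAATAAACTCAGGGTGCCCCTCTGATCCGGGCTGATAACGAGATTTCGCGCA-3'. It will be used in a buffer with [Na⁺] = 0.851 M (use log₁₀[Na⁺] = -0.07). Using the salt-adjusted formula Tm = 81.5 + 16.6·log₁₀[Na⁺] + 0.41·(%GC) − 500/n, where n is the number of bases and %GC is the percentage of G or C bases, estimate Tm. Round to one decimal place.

Length n = 53. G=14, C=15, T=11, A=13
G+C = 29, so %GC = 29/53 × 100 = 54.717%
Salt term: 16.6 × (-0.07) = -1.162
GC term: 0.41 × 54.717 = 22.434; length term: −500/53 = −9.434
Tm = 81.5 + (-1.162) + 22.434 − 9.434 = 93.338 → 93.3°C

93.3°C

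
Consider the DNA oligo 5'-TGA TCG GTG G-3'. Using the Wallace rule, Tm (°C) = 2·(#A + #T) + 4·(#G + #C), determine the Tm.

32°C

Base counts: C=1, A=1, T=3, G=5
AT pairs contribute 4, GC pairs contribute 6.
Tm = 4·6 + 2·4 = 24 + 8 = 32°C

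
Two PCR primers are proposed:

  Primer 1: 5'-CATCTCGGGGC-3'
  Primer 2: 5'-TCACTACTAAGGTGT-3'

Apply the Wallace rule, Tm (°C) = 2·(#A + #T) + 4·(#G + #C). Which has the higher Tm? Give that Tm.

Primer 1: A+T=3, G+C=8 → Tm = 2(3)+4(8) = 38°C
Primer 2: A+T=9, G+C=6 → Tm = 2(9)+4(6) = 42°C
38°C vs 42°C → primer 2 is higher.

Primer 2, 42°C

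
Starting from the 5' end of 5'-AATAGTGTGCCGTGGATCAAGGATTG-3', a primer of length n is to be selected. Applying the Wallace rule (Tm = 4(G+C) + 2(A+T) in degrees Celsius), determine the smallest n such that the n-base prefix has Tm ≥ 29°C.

First 10 bases: AATAGTGTGC → Tm = 28°C (< 29°C)
First 11 bases: AATAGTGTGCC → Tm = 32°C (≥ 29°C)
Each additional base adds 2°C (A/T) or 4°C (G/C), so Tm is non-decreasing in n; n = 11 is the first length to reach 29°C.

n = 11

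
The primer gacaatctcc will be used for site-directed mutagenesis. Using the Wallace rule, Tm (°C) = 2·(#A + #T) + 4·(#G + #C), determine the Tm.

30°C

Scanning the sequence gives A=3, C=4, G=1, T=2.
AT pairs contribute 5, GC pairs contribute 5.
Tm = 2(5) + 4(5) = 10 + 20 = 30°C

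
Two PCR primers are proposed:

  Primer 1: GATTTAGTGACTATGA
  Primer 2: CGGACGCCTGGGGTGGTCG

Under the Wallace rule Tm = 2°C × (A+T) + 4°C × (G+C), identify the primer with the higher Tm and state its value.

Primer 2, 68°C

Primer 1: A+T=11, G+C=5 → Tm = 2(11)+4(5) = 42°C
Primer 2: A+T=4, G+C=15 → Tm = 2(4)+4(15) = 68°C
42°C vs 68°C → primer 2 is higher.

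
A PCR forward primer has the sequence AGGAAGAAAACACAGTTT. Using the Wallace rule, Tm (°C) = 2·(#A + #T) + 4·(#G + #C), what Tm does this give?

48°C

A=9, G=4, C=2, T=3
So N_AT = 12 and N_GC = 6.
Tm = 2×12 + 4×6 = 48°C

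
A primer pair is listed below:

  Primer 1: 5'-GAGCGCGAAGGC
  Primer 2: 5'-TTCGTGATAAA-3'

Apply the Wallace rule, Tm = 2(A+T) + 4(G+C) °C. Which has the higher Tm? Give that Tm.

Primer 1: A+T=3, G+C=9 → Tm = 2(3)+4(9) = 42°C
Primer 2: A+T=8, G+C=3 → Tm = 2(8)+4(3) = 28°C
42°C vs 28°C → primer 1 is higher.

Primer 1, 42°C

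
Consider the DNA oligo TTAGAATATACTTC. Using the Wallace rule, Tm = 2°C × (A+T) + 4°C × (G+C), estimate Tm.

Base counts: C=2, A=5, G=1, T=6
So N_AT = 11 and N_GC = 3.
Tm = 2(11) + 4(3) = 22 + 12 = 34°C

34°C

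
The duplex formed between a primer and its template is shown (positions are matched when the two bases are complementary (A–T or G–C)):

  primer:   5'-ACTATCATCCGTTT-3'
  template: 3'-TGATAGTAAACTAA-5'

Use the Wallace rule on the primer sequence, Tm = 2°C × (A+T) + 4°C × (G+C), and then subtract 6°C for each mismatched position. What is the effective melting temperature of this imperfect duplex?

20°C

Primer base counts: A=3, T=6, G=1, C=4 → A+T=9, G+C=5
Perfect-match Tm = 2(9) + 4(5) = 18 + 20 = 38°C
Mismatches (positions where the bases are not complementary): 3 (at positions 9, 10, 12)
Effective Tm = 38 − 3×6 = 38 − 18 = 20°C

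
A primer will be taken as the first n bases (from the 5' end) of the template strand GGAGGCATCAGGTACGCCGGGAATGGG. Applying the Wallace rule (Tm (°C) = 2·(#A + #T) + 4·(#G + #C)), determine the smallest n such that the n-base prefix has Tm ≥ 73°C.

n = 22

First 21 bases: GGAGGCATCAGGTACGCCGGG → Tm = 72°C (< 73°C)
First 22 bases: GGAGGCATCAGGTACGCCGGGA → Tm = 74°C (≥ 73°C)
Since every base adds ≥2°C, Tm only increases with n, so the threshold is first crossed at n = 22.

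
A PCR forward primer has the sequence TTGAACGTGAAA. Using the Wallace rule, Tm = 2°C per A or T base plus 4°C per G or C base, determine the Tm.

32°C

Base counts: T=3, G=3, C=1, A=5
A+T = 8, G+C = 4
Tm = 4·4 + 2·8 = 16 + 16 = 32°C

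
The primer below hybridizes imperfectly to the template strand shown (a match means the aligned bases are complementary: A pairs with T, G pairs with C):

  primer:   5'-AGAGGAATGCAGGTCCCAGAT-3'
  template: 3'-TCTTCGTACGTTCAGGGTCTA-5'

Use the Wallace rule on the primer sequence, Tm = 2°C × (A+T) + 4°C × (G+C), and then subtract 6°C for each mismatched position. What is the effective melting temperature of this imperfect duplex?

46°C

Primer base counts: A=7, T=3, G=7, C=4 → A+T=10, G+C=11
Perfect-match Tm = 2(10) + 4(11) = 20 + 44 = 64°C
Mismatches (positions where the bases are not complementary): 3 (at positions 4, 6, 12)
Effective Tm = 64 − 3×6 = 64 − 18 = 46°C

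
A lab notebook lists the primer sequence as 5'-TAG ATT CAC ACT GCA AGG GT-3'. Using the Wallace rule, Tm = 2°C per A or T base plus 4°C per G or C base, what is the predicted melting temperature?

G=5, A=6, C=4, T=5
So N_AT = 11 and N_GC = 9.
Tm = 2(11) + 4(9) = 22 + 36 = 58°C

58°C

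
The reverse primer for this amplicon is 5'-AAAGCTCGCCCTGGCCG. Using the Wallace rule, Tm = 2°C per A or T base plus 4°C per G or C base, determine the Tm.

Counting bases: T=2, C=7, G=5, A=3
AT pairs contribute 5, GC pairs contribute 12.
Tm = 2(5) + 4(12) = 10 + 48 = 58°C

58°C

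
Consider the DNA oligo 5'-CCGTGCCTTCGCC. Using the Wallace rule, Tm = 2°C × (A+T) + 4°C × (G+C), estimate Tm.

Counting bases: G=3, A=0, C=7, T=3
AT pairs contribute 3, GC pairs contribute 10.
Tm = 2×3 + 4×10 = 46°C

46°C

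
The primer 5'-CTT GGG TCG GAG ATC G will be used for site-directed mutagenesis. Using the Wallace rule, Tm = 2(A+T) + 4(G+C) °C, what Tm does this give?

Base counts: T=4, G=7, C=3, A=2
A+T = 6, G+C = 10
Tm = 4·10 + 2·6 = 40 + 12 = 52°C

52°C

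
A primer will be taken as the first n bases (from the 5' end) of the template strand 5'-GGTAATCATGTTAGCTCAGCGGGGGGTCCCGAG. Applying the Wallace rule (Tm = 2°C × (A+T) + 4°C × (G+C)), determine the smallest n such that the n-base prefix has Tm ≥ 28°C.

n = 10

First 9 bases: GGTAATCAT → Tm = 24°C (< 28°C)
First 10 bases: GGTAATCATG → Tm = 28°C (≥ 28°C)
Each additional base adds 2°C (A/T) or 4°C (G/C), so Tm is non-decreasing in n; n = 10 is the first length to reach 28°C.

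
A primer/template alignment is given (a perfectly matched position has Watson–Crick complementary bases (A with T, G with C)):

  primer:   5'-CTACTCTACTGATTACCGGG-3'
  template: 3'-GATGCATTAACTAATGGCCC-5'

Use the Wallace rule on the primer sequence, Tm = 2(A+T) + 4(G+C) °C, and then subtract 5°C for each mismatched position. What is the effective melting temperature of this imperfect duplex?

Primer base counts: A=4, T=6, G=4, C=6 → A+T=10, G+C=10
Perfect-match Tm = 2(10) + 4(10) = 20 + 40 = 60°C
Mismatches (positions where the bases are not complementary): 4 (at positions 5, 6, 7, 9)
Effective Tm = 60 − 4×5 = 60 − 20 = 40°C

40°C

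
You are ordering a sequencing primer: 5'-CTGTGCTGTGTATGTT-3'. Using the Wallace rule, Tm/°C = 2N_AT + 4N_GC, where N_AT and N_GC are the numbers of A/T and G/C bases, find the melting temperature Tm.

Base counts: C=2, T=8, A=1, G=5
A+T = 9, G+C = 7
Tm = 2×9 + 4×7 = 46°C

46°C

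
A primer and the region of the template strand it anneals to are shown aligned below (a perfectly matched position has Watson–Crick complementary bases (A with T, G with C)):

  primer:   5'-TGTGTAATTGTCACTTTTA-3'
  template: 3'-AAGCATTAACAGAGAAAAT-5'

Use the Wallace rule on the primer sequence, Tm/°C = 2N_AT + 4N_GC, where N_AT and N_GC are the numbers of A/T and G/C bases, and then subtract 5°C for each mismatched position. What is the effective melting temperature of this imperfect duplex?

33°C

Primer base counts: A=4, T=10, G=3, C=2 → A+T=14, G+C=5
Perfect-match Tm = 2(14) + 4(5) = 28 + 20 = 48°C
Mismatches (positions where the bases are not complementary): 3 (at positions 2, 3, 13)
Effective Tm = 48 − 3×5 = 48 − 15 = 33°C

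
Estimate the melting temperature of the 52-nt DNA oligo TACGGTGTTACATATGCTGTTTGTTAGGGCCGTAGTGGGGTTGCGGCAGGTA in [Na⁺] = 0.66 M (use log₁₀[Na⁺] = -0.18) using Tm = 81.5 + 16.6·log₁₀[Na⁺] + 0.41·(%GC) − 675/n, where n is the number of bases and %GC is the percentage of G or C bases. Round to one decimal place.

86.8°C

Length n = 52. Scanning the sequence gives A=8, G=20, T=17, C=7.
G+C = 27, so %GC = 27/52 × 100 = 51.923%
Salt term: 16.6 × (-0.18) = -2.988
GC term: 0.41 × 51.923 = 21.288; length term: −675/52 = −12.981
Tm = 81.5 + (-2.988) + 21.288 − 12.981 = 86.819 → 86.8°C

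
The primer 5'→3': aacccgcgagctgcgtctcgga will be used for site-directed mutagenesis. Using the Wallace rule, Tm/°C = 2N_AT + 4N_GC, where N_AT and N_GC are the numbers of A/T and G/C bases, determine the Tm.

Scanning the sequence gives T=3, A=4, C=8, G=7.
A+T = 7, G+C = 15
Tm = 2(7) + 4(15) = 14 + 60 = 74°C

74°C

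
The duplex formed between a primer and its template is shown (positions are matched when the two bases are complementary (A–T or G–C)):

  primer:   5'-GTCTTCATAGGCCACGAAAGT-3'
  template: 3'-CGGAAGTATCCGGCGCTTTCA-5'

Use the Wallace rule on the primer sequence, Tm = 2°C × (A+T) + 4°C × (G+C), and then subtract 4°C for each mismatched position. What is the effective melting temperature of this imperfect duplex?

54°C

Primer base counts: A=6, T=5, G=5, C=5 → A+T=11, G+C=10
Perfect-match Tm = 2(11) + 4(10) = 22 + 40 = 62°C
Mismatches (positions where the bases are not complementary): 2 (at positions 2, 14)
Effective Tm = 62 − 2×4 = 62 − 8 = 54°C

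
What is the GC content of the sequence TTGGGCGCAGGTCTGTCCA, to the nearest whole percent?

G=7, T=5, A=2, C=5
G+C = 7 + 5 = 12 out of 19 bases
%GC = 12/19 × 100 = 63.16% ≈ 63%

63%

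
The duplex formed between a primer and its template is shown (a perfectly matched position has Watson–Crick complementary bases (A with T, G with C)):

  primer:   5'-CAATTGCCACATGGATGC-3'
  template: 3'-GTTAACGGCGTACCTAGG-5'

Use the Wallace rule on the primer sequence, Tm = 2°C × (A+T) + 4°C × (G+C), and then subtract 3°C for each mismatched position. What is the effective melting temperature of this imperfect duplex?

48°C

Primer base counts: A=5, T=4, G=4, C=5 → A+T=9, G+C=9
Perfect-match Tm = 2(9) + 4(9) = 18 + 36 = 54°C
Mismatches (positions where the bases are not complementary): 2 (at positions 9, 17)
Effective Tm = 54 − 2×3 = 54 − 6 = 48°C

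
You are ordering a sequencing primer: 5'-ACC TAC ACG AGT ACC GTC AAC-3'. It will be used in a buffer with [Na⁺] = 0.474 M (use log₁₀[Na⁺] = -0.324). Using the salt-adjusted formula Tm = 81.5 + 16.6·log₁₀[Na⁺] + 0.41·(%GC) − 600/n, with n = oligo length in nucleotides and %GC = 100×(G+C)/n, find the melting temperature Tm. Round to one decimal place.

Length n = 21. Scanning the sequence gives A=7, C=8, G=3, T=3.
G+C = 11, so %GC = 11/21 × 100 = 52.381%
Salt term: 16.6 × (-0.324) = -5.378
GC term: 0.41 × 52.381 = 21.476; length term: −600/21 = −28.571
Tm = 81.5 + (-5.378) + 21.476 − 28.571 = 69.027 → 69.0°C

69.0°C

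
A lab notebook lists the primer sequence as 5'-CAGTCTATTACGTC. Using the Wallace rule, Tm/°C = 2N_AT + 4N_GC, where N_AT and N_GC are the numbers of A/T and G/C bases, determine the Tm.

Counting bases: G=2, A=3, C=4, T=5
AT pairs contribute 8, GC pairs contribute 6.
Tm = 2(8) + 4(6) = 16 + 24 = 40°C

40°C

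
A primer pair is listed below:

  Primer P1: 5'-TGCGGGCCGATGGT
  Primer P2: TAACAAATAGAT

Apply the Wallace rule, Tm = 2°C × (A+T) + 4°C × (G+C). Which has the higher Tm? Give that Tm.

Primer P1, 48°C

Primer P1: A+T=4, G+C=10 → Tm = 2(4)+4(10) = 48°C
Primer P2: A+T=10, G+C=2 → Tm = 2(10)+4(2) = 28°C
48°C vs 28°C → primer P1 is higher.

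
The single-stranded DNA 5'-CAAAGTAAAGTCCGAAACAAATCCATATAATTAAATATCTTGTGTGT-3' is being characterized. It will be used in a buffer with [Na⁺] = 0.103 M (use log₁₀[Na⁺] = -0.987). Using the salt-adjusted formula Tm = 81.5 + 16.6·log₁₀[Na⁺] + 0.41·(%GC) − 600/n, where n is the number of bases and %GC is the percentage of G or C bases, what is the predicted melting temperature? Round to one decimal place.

63.7°C

Length n = 47. Base counts: G=6, T=14, C=7, A=20
G+C = 13, so %GC = 13/47 × 100 = 27.66%
Salt term: 16.6 × (-0.987) = -16.384
GC term: 0.41 × 27.66 = 11.341; length term: −600/47 = −12.766
Tm = 81.5 + (-16.384) + 11.341 − 12.766 = 63.691 → 63.7°C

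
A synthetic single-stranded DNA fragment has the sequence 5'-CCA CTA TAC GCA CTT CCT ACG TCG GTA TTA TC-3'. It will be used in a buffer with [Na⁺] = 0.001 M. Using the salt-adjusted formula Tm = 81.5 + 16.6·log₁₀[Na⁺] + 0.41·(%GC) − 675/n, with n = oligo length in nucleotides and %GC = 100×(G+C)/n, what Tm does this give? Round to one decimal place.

Length n = 32. Base counts: C=11, A=7, T=10, G=4
G+C = 15, so %GC = 15/32 × 100 = 46.875%
Salt term: 16.6 × (-3) = -49.8
GC term: 0.41 × 46.875 = 19.219; length term: −675/32 = −21.094
Tm = 81.5 + (-49.8) + 19.219 − 21.094 = 29.825 → 29.8°C

29.8°C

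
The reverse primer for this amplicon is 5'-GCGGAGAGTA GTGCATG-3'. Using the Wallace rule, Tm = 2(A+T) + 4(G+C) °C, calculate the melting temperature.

54°C

Counting bases: G=8, A=4, T=3, C=2
A+T = 7, G+C = 10
Tm = 2×7 + 4×10 = 54°C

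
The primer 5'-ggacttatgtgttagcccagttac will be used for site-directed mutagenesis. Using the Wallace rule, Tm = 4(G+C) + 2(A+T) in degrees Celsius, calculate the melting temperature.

70°C

Counting bases: G=6, A=5, C=5, T=8
So N_AT = 13 and N_GC = 11.
Tm = 4·11 + 2·13 = 44 + 26 = 70°C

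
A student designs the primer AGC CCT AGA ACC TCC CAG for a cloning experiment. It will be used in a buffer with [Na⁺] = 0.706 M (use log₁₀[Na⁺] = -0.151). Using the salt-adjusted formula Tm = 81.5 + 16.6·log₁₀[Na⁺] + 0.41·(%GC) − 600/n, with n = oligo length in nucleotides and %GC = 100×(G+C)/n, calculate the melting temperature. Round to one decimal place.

70.7°C

Length n = 18. Counting bases: T=2, G=3, C=8, A=5
G+C = 11, so %GC = 11/18 × 100 = 61.111%
Salt term: 16.6 × (-0.151) = -2.507
GC term: 0.41 × 61.111 = 25.056; length term: −600/18 = −33.333
Tm = 81.5 + (-2.507) + 25.056 − 33.333 = 70.716 → 70.7°C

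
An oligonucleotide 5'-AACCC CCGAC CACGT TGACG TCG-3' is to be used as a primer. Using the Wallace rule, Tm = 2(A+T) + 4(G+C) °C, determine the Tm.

Base counts: A=5, T=3, G=5, C=10
AT pairs contribute 8, GC pairs contribute 15.
Tm = 2(8) + 4(15) = 16 + 60 = 76°C

76°C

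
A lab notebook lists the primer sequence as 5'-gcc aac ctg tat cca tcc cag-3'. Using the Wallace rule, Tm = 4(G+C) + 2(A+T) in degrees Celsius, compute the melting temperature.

Scanning the sequence gives C=9, A=5, T=4, G=3.
A+T = 9, G+C = 12
Tm = 4·12 + 2·9 = 48 + 18 = 66°C

66°C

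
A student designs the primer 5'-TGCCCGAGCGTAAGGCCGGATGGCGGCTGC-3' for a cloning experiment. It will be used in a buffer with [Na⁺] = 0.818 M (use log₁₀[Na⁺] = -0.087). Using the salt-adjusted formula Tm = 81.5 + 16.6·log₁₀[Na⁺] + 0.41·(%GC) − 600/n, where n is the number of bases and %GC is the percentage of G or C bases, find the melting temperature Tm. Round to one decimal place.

90.1°C

Length n = 30. Base counts: G=13, T=4, A=4, C=9
G+C = 22, so %GC = 22/30 × 100 = 73.333%
Salt term: 16.6 × (-0.087) = -1.444
GC term: 0.41 × 73.333 = 30.067; length term: −600/30 = −20
Tm = 81.5 + (-1.444) + 30.067 − 20 = 90.123 → 90.1°C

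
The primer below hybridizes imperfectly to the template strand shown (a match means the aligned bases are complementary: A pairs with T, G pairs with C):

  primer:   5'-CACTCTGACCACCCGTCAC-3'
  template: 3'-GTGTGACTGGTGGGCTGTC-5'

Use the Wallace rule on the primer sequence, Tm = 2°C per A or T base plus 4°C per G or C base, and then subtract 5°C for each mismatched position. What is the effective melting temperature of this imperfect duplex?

Primer base counts: A=4, T=3, G=2, C=10 → A+T=7, G+C=12
Perfect-match Tm = 2(7) + 4(12) = 14 + 48 = 62°C
Mismatches (positions where the bases are not complementary): 3 (at positions 4, 16, 19)
Effective Tm = 62 − 3×5 = 62 − 15 = 47°C

47°C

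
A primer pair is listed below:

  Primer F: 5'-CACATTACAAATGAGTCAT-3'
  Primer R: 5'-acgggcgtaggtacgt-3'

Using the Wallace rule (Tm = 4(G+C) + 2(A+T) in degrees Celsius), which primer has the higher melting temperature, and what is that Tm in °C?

Primer R, 52°C

Primer F: A+T=13, G+C=6 → Tm = 2(13)+4(6) = 50°C
Primer R: A+T=6, G+C=10 → Tm = 2(6)+4(10) = 52°C
50°C vs 52°C → primer R is higher.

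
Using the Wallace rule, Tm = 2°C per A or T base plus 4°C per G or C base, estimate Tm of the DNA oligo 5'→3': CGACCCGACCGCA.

C=7, G=3, T=0, A=3
So N_AT = 3 and N_GC = 10.
Tm = 4·10 + 2·3 = 40 + 6 = 46°C

46°C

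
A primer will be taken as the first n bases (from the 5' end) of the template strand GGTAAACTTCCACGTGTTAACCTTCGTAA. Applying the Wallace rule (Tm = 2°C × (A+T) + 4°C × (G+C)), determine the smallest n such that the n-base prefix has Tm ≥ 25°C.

n = 10

First 9 bases: GGTAAACTT → Tm = 24°C (< 25°C)
First 10 bases: GGTAAACTTC → Tm = 28°C (≥ 25°C)
Each additional base adds 2°C (A/T) or 4°C (G/C), so Tm is non-decreasing in n; n = 10 is the first length to reach 25°C.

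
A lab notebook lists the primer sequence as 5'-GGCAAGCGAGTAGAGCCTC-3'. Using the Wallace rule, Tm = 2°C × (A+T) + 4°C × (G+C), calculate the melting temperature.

62°C

Base counts: A=5, C=5, T=2, G=7
So N_AT = 7 and N_GC = 12.
Tm = 2×7 + 4×12 = 62°C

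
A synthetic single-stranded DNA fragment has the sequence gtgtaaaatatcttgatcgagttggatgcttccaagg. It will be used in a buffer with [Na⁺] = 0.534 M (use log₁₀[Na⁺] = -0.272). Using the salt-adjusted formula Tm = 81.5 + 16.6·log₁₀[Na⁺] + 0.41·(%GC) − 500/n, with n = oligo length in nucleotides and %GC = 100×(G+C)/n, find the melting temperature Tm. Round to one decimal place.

Length n = 37. T=12, G=10, C=5, A=10
G+C = 15, so %GC = 15/37 × 100 = 40.541%
Salt term: 16.6 × (-0.272) = -4.515
GC term: 0.41 × 40.541 = 16.622; length term: −500/37 = −13.514
Tm = 81.5 + (-4.515) + 16.622 − 13.514 = 80.093 → 80.1°C

80.1°C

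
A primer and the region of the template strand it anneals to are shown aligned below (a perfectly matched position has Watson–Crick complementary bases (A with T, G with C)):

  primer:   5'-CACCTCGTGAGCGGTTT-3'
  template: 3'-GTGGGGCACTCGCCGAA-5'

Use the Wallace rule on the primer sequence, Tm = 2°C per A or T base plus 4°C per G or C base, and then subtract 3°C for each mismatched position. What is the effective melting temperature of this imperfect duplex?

Primer base counts: A=2, T=5, G=5, C=5 → A+T=7, G+C=10
Perfect-match Tm = 2(7) + 4(10) = 14 + 40 = 54°C
Mismatches (positions where the bases are not complementary): 2 (at positions 5, 15)
Effective Tm = 54 − 2×3 = 54 − 6 = 48°C

48°C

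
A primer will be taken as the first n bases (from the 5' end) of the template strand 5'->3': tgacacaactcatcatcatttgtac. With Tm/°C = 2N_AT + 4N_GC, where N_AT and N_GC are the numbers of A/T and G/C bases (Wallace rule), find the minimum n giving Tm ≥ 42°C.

First 14 bases: TGACACAACTCATC → Tm = 40°C (< 42°C)
First 15 bases: TGACACAACTCATCA → Tm = 42°C (≥ 42°C)
Each additional base adds 2°C (A/T) or 4°C (G/C), so Tm is non-decreasing in n; n = 15 is the first length to reach 42°C.

n = 15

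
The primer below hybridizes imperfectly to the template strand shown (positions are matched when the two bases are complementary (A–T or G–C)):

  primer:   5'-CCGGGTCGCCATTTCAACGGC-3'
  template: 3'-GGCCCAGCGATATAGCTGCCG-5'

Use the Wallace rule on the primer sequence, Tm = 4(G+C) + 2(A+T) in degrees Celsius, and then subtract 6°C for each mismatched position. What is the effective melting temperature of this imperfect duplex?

Primer base counts: A=3, T=4, G=6, C=8 → A+T=7, G+C=14
Perfect-match Tm = 2(7) + 4(14) = 14 + 56 = 70°C
Mismatches (positions where the bases are not complementary): 3 (at positions 10, 13, 16)
Effective Tm = 70 − 3×6 = 70 − 18 = 52°C

52°C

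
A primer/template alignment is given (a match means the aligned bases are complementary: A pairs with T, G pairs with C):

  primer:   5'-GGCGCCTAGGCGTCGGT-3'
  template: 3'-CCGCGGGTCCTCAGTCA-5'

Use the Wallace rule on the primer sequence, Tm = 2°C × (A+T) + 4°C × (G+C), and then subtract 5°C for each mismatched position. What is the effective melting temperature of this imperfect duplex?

45°C

Primer base counts: A=1, T=3, G=8, C=5 → A+T=4, G+C=13
Perfect-match Tm = 2(4) + 4(13) = 8 + 52 = 60°C
Mismatches (positions where the bases are not complementary): 3 (at positions 7, 11, 15)
Effective Tm = 60 − 3×5 = 60 − 15 = 45°C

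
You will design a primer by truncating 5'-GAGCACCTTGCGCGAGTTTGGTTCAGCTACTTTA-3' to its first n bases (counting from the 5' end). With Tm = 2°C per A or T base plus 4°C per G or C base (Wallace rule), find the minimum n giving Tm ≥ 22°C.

First 6 bases: GAGCAC → Tm = 20°C (< 22°C)
First 7 bases: GAGCACC → Tm = 24°C (≥ 22°C)
Since every base adds ≥2°C, Tm only increases with n, so the threshold is first crossed at n = 7.

n = 7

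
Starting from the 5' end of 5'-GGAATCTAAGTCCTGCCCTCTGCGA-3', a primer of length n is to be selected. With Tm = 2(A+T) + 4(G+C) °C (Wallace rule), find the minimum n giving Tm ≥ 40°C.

First 13 bases: GGAATCTAAGTCC → Tm = 38°C (< 40°C)
First 14 bases: GGAATCTAAGTCCT → Tm = 40°C (≥ 40°C)
Since every base adds ≥2°C, Tm only increases with n, so the threshold is first crossed at n = 14.

n = 14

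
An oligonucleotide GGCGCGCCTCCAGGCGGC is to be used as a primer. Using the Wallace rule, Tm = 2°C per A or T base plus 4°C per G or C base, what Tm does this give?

68°C

Scanning the sequence gives C=8, T=1, G=8, A=1.
So N_AT = 2 and N_GC = 16.
Tm = 4·16 + 2·2 = 64 + 4 = 68°C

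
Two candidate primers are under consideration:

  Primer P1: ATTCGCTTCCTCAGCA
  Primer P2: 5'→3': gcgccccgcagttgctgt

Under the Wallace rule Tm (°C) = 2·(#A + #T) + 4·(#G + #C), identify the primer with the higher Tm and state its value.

Primer P2, 62°C

Primer P1: A+T=8, G+C=8 → Tm = 2(8)+4(8) = 48°C
Primer P2: A+T=5, G+C=13 → Tm = 2(5)+4(13) = 62°C
48°C vs 62°C → primer P2 is higher.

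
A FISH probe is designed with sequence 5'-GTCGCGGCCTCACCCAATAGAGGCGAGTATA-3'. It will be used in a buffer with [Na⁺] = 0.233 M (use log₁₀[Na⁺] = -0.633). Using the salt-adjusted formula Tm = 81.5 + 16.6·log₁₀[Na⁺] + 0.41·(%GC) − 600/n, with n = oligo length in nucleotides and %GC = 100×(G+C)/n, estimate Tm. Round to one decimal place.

Length n = 31. Counting bases: T=5, C=9, A=8, G=9
G+C = 18, so %GC = 18/31 × 100 = 58.065%
Salt term: 16.6 × (-0.633) = -10.508
GC term: 0.41 × 58.065 = 23.807; length term: −600/31 = −19.355
Tm = 81.5 + (-10.508) + 23.807 − 19.355 = 75.444 → 75.4°C

75.4°C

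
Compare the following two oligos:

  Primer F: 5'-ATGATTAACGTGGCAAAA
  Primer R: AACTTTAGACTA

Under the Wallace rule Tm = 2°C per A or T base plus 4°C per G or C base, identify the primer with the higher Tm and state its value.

Primer F, 48°C

Primer F: A+T=12, G+C=6 → Tm = 2(12)+4(6) = 48°C
Primer R: A+T=9, G+C=3 → Tm = 2(9)+4(3) = 30°C
48°C vs 30°C → primer F is higher.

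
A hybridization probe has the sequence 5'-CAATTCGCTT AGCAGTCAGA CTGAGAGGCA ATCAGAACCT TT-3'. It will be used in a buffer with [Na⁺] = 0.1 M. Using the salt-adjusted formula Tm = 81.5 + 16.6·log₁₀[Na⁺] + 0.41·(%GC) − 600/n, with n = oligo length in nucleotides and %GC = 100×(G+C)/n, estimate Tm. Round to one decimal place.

Length n = 42. Scanning the sequence gives A=13, T=10, G=9, C=10.
G+C = 19, so %GC = 19/42 × 100 = 45.238%
Salt term: 16.6 × (-1) = -16.6
GC term: 0.41 × 45.238 = 18.548; length term: −600/42 = −14.286
Tm = 81.5 + (-16.6) + 18.548 − 14.286 = 69.162 → 69.2°C

69.2°C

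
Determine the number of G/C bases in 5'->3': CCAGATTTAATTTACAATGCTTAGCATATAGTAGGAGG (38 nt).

Scanning the sequence gives T=12, A=13, C=5, G=8.
Total G or C: 8 + 5 = 13

13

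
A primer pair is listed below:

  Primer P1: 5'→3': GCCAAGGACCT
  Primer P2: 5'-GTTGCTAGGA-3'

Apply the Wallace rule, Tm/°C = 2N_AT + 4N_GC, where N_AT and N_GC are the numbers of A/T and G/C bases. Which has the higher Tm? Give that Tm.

Primer P1, 36°C

Primer P1: A+T=4, G+C=7 → Tm = 2(4)+4(7) = 36°C
Primer P2: A+T=5, G+C=5 → Tm = 2(5)+4(5) = 30°C
36°C vs 30°C → primer P1 is higher.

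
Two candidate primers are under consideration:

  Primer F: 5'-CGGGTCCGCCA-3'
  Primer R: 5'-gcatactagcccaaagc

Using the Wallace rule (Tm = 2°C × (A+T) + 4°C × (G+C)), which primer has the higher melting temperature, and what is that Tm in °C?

Primer R, 52°C

Primer F: A+T=2, G+C=9 → Tm = 2(2)+4(9) = 40°C
Primer R: A+T=8, G+C=9 → Tm = 2(8)+4(9) = 52°C
40°C vs 52°C → primer R is higher.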